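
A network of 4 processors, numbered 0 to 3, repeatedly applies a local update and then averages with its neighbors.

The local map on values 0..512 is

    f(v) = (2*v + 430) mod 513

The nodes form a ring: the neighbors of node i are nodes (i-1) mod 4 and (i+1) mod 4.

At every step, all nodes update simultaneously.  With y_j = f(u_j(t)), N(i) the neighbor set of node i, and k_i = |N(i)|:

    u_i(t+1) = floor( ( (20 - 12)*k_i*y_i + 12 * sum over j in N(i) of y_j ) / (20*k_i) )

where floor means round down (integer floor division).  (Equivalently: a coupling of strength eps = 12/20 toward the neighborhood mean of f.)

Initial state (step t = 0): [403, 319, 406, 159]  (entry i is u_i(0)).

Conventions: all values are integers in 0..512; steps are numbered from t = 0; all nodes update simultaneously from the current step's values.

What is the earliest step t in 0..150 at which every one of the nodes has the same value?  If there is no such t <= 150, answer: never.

Simulating step by step:
t=0: [403, 319, 406, 159]  (not all equal)
t=1: [167, 144, 169, 221]  (not all equal)
t=2: [269, 233, 271, 295]  (not all equal)
t=3: [449, 427, 450, 477]  (not all equal)
t=4: [305, 285, 306, 325]  (not all equal)
t=5: [167, 203, 168, 30]  (not all equal)
t=6: [344, 280, 345, 347]  (not all equal)
t=7: [209, 246, 210, 95]  (not all equal)
t=8: [288, 365, 289, 244]  (not all equal)
t=9: [358, 350, 359, 458]  (not all equal)
t=10: [175, 114, 176, 200]  (not all equal)
t=11: [245, 218, 246, 287]  (not all equal)
t=12: [416, 386, 416, 441]  (not all equal)
t=13: [233, 212, 233, 256]  (not all equal)
t=14: [384, 366, 384, 401]  (not all equal)
t=15: [171, 157, 171, 185]  (not all equal)
t=16: [259, 247, 259, 270]  (not all equal)
t=17: [434, 425, 434, 443]  (not all equal)
t=18: [272, 264, 272, 279]  (not all equal)
t=19: [460, 454, 460, 466]  (not all equal)
t=20: [324, 319, 324, 328]  (not all equal)
t=21: [51, 48, 51, 55]  (not all equal)
t=22: [19, 16, 19, 22]  (not all equal)
t=23: [468, 465, 468, 470]  (not all equal)
t=24: [339, 337, 339, 341]  (not all equal)
t=25: [82, 80, 82, 83]  (not all equal)
t=26: [80, 79, 80, 81]  (not all equal)
t=27: [77, 76, 77, 77]  (not all equal)
t=28: [70, 70, 70, 71]  (not all equal)
t=29: [57, 57, 57, 57]  (all equal)

Answer: 29
Key observation: Synchronization is absorbing here: once all nodes are equal they stay equal, and step 29 is the first all-equal step.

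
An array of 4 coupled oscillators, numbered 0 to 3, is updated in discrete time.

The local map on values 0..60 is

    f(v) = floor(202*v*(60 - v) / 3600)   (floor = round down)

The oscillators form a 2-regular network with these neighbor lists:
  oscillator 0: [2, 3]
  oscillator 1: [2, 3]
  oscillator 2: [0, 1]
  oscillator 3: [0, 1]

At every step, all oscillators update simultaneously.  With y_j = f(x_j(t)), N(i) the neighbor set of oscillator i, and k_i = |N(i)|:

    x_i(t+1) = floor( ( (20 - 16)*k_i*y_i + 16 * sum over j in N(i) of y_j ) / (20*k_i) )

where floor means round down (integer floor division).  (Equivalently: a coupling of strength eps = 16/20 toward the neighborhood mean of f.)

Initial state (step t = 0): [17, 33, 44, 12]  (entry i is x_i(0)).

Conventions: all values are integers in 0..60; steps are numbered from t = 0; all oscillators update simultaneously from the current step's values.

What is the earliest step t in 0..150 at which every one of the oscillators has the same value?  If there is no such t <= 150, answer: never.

Simulating step by step:
t=0: [17, 33, 44, 12]  (not all equal)
t=1: [36, 38, 43, 42]  (not all equal)
t=2: [42, 42, 45, 46]  (not all equal)
t=3: [37, 37, 41, 40]  (not all equal)
t=4: [44, 44, 46, 46]  (not all equal)
t=5: [36, 36, 38, 38]  (not all equal)
t=6: [46, 46, 47, 47]  (not all equal)
t=7: [34, 34, 35, 35]  (not all equal)
t=8: [49, 49, 49, 49]  (all equal)

Answer: 8
Key observation: Synchronization is absorbing here: once all oscillators are equal they stay equal, and step 8 is the first all-equal step.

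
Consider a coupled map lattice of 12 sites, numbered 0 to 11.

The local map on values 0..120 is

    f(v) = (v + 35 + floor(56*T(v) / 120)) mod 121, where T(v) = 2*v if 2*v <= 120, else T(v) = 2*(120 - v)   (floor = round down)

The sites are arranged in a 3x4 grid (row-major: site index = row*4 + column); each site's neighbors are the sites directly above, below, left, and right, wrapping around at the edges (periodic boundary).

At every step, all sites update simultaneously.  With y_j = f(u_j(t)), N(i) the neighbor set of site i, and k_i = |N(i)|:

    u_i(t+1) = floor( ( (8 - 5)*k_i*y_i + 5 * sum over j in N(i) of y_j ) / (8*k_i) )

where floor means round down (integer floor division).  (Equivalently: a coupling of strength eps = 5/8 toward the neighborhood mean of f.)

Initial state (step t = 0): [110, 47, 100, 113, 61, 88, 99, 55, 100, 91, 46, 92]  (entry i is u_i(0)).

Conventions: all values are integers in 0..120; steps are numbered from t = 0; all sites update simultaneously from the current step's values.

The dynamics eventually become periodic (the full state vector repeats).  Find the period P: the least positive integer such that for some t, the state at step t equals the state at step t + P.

Answer: 2
Key observation: The state at step 5, [32, 32, 32, 32, 32, 32, 32, 32, 32, 32, 32, 32], reappears at step 7 — and no state repeats earlier — so the cycle the system enters has period 2.

Derivation:
t=0: [110, 47, 100, 113, 61, 88, 99, 55, 100, 91, 46, 92]
t=1: [27, 21, 23, 30, 29, 26, 25, 27, 31, 22, 20, 25]
t=2: [87, 79, 80, 87, 89, 82, 81, 87, 88, 79, 77, 85]
t=3: [31, 31, 31, 31, 31, 31, 31, 31, 31, 31, 31, 31]
t=4: [94, 94, 94, 94, 94, 94, 94, 94, 94, 94, 94, 94]
t=5: [32, 32, 32, 32, 32, 32, 32, 32, 32, 32, 32, 32]
t=6: [96, 96, 96, 96, 96, 96, 96, 96, 96, 96, 96, 96]
t=7: [32, 32, 32, 32, 32, 32, 32, 32, 32, 32, 32, 32]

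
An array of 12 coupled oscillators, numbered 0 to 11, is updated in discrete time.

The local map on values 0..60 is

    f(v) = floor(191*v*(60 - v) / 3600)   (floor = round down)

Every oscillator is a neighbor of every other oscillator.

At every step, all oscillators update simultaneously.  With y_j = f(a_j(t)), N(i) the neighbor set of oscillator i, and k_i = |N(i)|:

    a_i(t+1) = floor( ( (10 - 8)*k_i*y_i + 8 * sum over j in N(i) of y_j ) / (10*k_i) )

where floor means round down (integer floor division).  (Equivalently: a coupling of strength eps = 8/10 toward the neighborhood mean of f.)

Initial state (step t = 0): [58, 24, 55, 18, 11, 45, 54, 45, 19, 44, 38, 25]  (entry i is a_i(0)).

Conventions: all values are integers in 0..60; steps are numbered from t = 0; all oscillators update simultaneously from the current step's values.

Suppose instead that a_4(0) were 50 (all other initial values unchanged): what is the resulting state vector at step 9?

Answer: [32, 32, 32, 32, 32, 32, 32, 32, 32, 32, 32, 32]
Key observation: This trace re-runs the system from the modified initial state.

Derivation:
t=0: [58, 24, 55, 18, 50, 45, 54, 45, 19, 44, 38, 25]
t=1: [28, 33, 29, 33, 31, 32, 30, 32, 33, 32, 33, 33]
t=2: [47, 47, 47, 47, 47, 47, 47, 47, 47, 47, 47, 47]
t=3: [32, 32, 32, 32, 32, 32, 32, 32, 32, 32, 32, 32]
t=4: [47, 47, 47, 47, 47, 47, 47, 47, 47, 47, 47, 47]
t=5: [32, 32, 32, 32, 32, 32, 32, 32, 32, 32, 32, 32]
t=6: [47, 47, 47, 47, 47, 47, 47, 47, 47, 47, 47, 47]
t=7: [32, 32, 32, 32, 32, 32, 32, 32, 32, 32, 32, 32]
t=8: [47, 47, 47, 47, 47, 47, 47, 47, 47, 47, 47, 47]
t=9: [32, 32, 32, 32, 32, 32, 32, 32, 32, 32, 32, 32]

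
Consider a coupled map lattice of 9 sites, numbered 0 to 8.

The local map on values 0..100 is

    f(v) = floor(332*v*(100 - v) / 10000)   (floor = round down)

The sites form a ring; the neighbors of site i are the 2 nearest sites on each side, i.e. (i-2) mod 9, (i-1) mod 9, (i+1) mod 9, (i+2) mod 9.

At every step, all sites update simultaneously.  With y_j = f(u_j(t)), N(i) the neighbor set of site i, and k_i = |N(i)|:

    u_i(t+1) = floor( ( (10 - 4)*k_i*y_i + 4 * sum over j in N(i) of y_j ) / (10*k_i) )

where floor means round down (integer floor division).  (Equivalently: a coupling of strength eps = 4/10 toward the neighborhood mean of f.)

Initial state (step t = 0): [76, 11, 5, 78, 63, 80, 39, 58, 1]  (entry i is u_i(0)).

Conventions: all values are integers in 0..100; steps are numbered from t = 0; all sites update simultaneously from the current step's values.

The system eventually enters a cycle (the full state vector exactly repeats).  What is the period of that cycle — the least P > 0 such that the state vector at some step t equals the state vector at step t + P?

Answer: 2
Key observation: The state at step 10, [82, 82, 82, 82, 82, 82, 82, 82, 82], reappears at step 12 — and no state repeats earlier — so the cycle the system enters has period 2.

Derivation:
t=0: [76, 11, 5, 78, 63, 80, 39, 58, 1]
t=1: [49, 32, 31, 51, 66, 60, 68, 67, 26]
t=2: [77, 73, 73, 78, 74, 77, 72, 73, 67]
t=3: [61, 64, 63, 58, 62, 59, 65, 64, 69]
t=4: [76, 76, 77, 79, 78, 78, 75, 76, 73]
t=5: [60, 59, 57, 56, 56, 56, 60, 60, 63]
t=6: [79, 79, 80, 80, 80, 80, 79, 79, 77]
t=7: [55, 54, 53, 53, 53, 53, 54, 55, 56]
t=8: [81, 81, 82, 82, 82, 82, 81, 81, 81]
t=9: [50, 50, 49, 49, 49, 49, 50, 50, 51]
t=10: [82, 82, 82, 82, 82, 82, 82, 82, 82]
t=11: [49, 49, 49, 49, 49, 49, 49, 49, 49]
t=12: [82, 82, 82, 82, 82, 82, 82, 82, 82]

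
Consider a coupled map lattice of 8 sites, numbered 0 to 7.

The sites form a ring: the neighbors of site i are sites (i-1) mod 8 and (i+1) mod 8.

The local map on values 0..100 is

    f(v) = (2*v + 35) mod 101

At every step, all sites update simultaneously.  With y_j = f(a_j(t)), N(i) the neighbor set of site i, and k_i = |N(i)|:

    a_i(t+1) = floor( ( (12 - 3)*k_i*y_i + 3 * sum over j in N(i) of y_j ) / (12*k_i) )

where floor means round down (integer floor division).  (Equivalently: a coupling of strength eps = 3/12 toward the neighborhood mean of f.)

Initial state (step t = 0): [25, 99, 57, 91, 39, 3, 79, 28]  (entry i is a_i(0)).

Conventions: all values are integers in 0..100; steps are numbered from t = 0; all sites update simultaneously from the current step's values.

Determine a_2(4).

Answer: a_2(4) = 82

Derivation:
t=0: [25, 99, 57, 91, 39, 3, 79, 28]
t=1: [79, 39, 41, 18, 16, 43, 85, 90]
t=2: [72, 22, 22, 63, 61, 23, 6, 21]
t=3: [78, 78, 76, 61, 59, 73, 55, 73]
t=4: [88, 89, 82, 59, 56, 72, 53, 76]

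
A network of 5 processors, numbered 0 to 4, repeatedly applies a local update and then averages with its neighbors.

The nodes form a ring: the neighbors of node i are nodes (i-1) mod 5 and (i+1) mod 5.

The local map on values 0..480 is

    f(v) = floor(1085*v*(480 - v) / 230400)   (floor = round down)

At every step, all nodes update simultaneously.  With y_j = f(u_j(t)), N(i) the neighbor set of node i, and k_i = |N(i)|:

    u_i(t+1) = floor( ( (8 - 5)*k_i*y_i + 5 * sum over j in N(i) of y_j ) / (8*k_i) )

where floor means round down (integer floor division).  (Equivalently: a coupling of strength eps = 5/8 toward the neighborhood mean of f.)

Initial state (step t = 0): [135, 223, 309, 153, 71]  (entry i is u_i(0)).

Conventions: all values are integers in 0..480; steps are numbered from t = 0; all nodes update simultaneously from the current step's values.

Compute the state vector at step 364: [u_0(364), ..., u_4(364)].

Answer: [267, 267, 267, 267, 267]
Key observation: The state at step 4, [267, 267, 267, 267, 267], reappears at step 5: the system is in a cycle of period 1 from step 4 on.  Therefore the state at step 364 equals the state at step 4 + ((364 - 4) mod 1) = 4, which is [267, 267, 267, 267, 267].

Derivation:
t=0: [135, 223, 309, 153, 71]
t=1: [208, 246, 250, 208, 192]
t=2: [265, 269, 269, 265, 263]
t=3: [267, 267, 267, 267, 268]
t=4: [267, 267, 267, 267, 267]
t=5: [267, 267, 267, 267, 267]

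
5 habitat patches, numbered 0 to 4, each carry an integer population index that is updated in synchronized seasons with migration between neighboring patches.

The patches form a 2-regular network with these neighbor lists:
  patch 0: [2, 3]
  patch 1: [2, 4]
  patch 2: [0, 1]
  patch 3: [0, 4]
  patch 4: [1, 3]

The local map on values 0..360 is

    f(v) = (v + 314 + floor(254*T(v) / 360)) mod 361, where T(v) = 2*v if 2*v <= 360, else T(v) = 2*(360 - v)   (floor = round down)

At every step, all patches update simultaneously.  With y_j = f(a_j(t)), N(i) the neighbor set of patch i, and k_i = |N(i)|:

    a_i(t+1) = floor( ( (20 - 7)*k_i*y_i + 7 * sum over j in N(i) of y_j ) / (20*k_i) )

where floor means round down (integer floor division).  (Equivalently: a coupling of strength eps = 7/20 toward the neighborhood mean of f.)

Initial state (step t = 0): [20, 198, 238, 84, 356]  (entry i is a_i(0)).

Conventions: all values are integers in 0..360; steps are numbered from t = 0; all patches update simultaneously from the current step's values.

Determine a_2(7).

Answer: a_2(7) = 37

Derivation:
t=0: [20, 198, 238, 84, 356]
t=1: [28, 67, 4, 155, 234]
t=2: [126, 131, 233, 215, 78]
t=3: [169, 199, 94, 76, 140]
t=4: [289, 93, 182, 202, 215]
t=5: [229, 121, 107, 72, 40]
t=6: [62, 203, 180, 91, 96]
t=7: [100, 47, 37, 161, 152]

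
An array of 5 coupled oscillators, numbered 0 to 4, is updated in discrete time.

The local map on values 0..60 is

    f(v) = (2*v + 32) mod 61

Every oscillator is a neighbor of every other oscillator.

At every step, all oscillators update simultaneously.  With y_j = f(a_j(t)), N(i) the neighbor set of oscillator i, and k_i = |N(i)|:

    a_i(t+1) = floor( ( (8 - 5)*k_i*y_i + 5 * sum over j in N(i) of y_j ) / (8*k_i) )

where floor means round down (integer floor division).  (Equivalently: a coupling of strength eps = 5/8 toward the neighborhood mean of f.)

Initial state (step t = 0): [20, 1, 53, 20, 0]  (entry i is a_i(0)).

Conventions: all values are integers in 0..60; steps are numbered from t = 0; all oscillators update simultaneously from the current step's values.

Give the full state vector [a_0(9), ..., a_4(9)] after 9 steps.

Answer: [40, 41, 40, 40, 41]

Derivation:
t=0: [20, 1, 53, 20, 0]
t=1: [18, 23, 19, 18, 23]
t=2: [10, 12, 10, 10, 12]
t=3: [53, 54, 53, 53, 54]
t=4: [16, 17, 16, 16, 17]
t=5: [3, 4, 3, 3, 4]
t=6: [38, 39, 38, 38, 39]
t=7: [47, 48, 47, 47, 48]
t=8: [4, 5, 4, 4, 5]
t=9: [40, 41, 40, 40, 41]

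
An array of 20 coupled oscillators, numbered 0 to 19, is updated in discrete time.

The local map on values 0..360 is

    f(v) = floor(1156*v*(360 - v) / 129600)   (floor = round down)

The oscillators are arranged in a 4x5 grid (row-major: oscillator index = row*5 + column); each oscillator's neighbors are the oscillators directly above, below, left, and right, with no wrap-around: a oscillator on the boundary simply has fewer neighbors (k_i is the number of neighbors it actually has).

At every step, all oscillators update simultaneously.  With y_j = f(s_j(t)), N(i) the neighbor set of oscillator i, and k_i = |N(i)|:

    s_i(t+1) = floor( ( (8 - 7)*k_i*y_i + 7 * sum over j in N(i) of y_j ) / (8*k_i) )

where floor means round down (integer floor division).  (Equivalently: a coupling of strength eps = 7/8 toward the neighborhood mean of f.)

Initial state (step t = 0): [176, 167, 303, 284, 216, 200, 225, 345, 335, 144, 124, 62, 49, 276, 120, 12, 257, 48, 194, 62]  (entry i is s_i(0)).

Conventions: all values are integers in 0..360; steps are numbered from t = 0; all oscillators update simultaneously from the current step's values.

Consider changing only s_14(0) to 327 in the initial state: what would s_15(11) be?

Answer: s_15(11) = 185
Key observation: This trace re-runs the system from the modified initial state.

Derivation:
t=0: [176, 167, 303, 284, 216, 200, 225, 345, 335, 144, 124, 62, 49, 276, 327, 12, 257, 48, 194, 62]
t=1: [286, 243, 172, 171, 239, 274, 204, 144, 166, 165, 174, 217, 136, 155, 200, 222, 126, 208, 182, 188]
t=2: [226, 253, 274, 278, 283, 247, 257, 281, 283, 277, 257, 276, 278, 282, 285, 274, 275, 274, 284, 286]
t=3: [247, 238, 213, 199, 202, 247, 224, 209, 199, 194, 223, 218, 202, 194, 195, 220, 208, 202, 197, 190]
t=4: [252, 265, 275, 282, 285, 261, 266, 279, 285, 285, 266, 277, 282, 285, 287, 276, 278, 284, 286, 286]
t=5: [228, 224, 207, 196, 192, 229, 216, 203, 193, 188, 214, 210, 196, 190, 188, 212, 201, 195, 189, 187]
t=6: [268, 275, 280, 285, 287, 273, 275, 283, 286, 287, 275, 281, 284, 287, 288, 281, 282, 286, 287, 288]
t=7: [210, 208, 197, 190, 187, 211, 203, 196, 188, 186, 203, 200, 191, 187, 185, 201, 194, 190, 186, 184]
t=8: [280, 283, 285, 287, 288, 282, 283, 286, 287, 288, 283, 285, 286, 287, 288, 285, 286, 287, 288, 288]
t=9: [195, 194, 189, 186, 184, 195, 192, 189, 186, 184, 192, 190, 187, 185, 184, 190, 188, 186, 185, 184]
t=10: [286, 287, 287, 288, 288, 286, 287, 287, 288, 288, 287, 287, 288, 288, 288, 287, 288, 288, 288, 288]
t=11: [187, 186, 185, 184, 184, 186, 186, 185, 184, 184, 186, 185, 184, 184, 184, 185, 185, 184, 184, 184]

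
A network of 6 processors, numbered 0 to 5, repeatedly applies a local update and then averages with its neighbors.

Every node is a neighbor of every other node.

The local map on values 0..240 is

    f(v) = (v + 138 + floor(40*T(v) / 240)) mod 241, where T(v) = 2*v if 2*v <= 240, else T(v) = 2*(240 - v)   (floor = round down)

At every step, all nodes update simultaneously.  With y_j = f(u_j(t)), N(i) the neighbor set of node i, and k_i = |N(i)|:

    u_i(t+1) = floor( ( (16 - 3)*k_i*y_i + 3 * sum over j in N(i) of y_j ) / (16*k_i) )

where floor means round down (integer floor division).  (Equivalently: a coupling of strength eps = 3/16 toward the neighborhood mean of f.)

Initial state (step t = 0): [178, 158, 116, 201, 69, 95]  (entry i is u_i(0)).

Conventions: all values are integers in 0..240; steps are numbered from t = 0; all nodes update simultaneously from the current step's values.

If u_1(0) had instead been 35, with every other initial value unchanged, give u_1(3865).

Simulating step by step:
t=0: [178, 35, 116, 201, 69, 95]
t=1: [99, 168, 65, 112, 204, 43]
t=2: [48, 95, 199, 61, 113, 177]
t=3: [182, 43, 110, 195, 62, 99]
t=4: [101, 177, 59, 108, 196, 48]
t=5: [49, 99, 193, 57, 108, 182]
t=6: [183, 48, 107, 191, 57, 101]
t=7: [102, 182, 56, 106, 191, 49]
t=8: [51, 101, 190, 55, 106, 183]
t=9: [185, 49, 105, 189, 55, 102]
t=10: [103, 183, 54, 105, 189, 51]
t=11: [52, 102, 188, 54, 105, 185]
t=12: [186, 51, 104, 188, 54, 103]
t=13: [104, 185, 52, 104, 188, 52]
t=14: [52, 103, 186, 52, 104, 186]
t=15: [186, 52, 103, 186, 52, 103]
t=16: [103, 186, 52, 103, 186, 52]
t=17: [52, 103, 186, 52, 103, 186]
t=18: [186, 52, 103, 186, 52, 103]

Answer: u_1(3865) = 186
Key observation: The state at step 15, [186, 52, 103, 186, 52, 103], reappears at step 18: the system is in a cycle of period 3 from step 15 on.  Therefore the state at step 3865 equals the state at step 15 + ((3865 - 15) mod 3) = 16, which is [103, 186, 52, 103, 186, 52].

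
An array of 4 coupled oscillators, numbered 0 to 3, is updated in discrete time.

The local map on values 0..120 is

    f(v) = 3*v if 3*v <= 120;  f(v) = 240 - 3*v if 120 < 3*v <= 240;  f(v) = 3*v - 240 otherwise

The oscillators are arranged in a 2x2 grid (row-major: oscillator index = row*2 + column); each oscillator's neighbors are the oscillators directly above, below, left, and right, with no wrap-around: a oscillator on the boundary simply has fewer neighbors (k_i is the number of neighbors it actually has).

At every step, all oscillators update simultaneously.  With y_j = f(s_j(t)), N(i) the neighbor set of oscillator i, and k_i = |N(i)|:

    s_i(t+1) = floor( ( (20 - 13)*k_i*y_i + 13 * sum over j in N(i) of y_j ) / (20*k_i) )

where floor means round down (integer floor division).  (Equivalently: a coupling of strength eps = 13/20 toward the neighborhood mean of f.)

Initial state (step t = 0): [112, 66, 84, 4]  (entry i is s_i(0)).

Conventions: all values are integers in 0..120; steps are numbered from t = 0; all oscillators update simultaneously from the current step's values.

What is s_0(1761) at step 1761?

Answer: s_0(1761) = 45
Key observation: The state at step 30, [105, 105, 105, 105], reappears at step 34: the system is in a cycle of period 4 from step 30 on.  Therefore the state at step 1761 equals the state at step 30 + ((1761 - 30) mod 4) = 33, which is [45, 45, 45, 45].

Derivation:
t=0: [112, 66, 84, 4]
t=1: [51, 49, 39, 21]
t=2: [98, 81, 89, 90]
t=3: [28, 28, 36, 20]
t=4: [91, 76, 84, 83]
t=5: [19, 17, 17, 10]
t=6: [53, 46, 46, 43]
t=7: [94, 98, 98, 105]
t=8: [49, 56, 56, 61]
t=9: [79, 73, 73, 66]
t=10: [14, 21, 21, 28]
t=11: [55, 63, 63, 70]
t=12: [59, 51, 51, 43]
t=13: [78, 87, 87, 95]
t=14: [15, 23, 23, 29]
t=15: [60, 67, 67, 75]
t=16: [46, 38, 38, 30]
t=17: [109, 102, 102, 105]
t=18: [73, 75, 75, 69]
t=19: [17, 22, 22, 21]
t=20: [60, 60, 60, 64]
t=21: [60, 56, 56, 55]
t=22: [67, 69, 69, 73]
t=23: [35, 31, 31, 28]
t=24: [97, 93, 93, 89]
t=25: [43, 39, 39, 34]
t=26: [114, 110, 110, 111]
t=27: [94, 94, 94, 91]
t=28: [42, 39, 39, 38]
t=29: [115, 115, 115, 115]
t=30: [105, 105, 105, 105]
t=31: [75, 75, 75, 75]
t=32: [15, 15, 15, 15]
t=33: [45, 45, 45, 45]
t=34: [105, 105, 105, 105]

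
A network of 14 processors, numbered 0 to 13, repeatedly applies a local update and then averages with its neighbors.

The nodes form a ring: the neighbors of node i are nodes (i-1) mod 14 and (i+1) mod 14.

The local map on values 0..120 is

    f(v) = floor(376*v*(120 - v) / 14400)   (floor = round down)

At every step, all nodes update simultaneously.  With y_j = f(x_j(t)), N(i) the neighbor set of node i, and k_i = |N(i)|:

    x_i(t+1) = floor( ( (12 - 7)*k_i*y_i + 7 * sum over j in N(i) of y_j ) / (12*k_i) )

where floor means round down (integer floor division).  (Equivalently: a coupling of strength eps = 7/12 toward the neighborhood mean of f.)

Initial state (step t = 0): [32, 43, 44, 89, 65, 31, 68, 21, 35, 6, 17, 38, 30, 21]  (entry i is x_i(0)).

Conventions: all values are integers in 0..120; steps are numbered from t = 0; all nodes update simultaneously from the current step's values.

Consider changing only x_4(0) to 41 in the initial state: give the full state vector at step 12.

Answer: [91, 90, 89, 89, 89, 90, 91, 91, 92, 92, 92, 92, 92, 91]
Key observation: This trace re-runs the system from the modified initial state.

Derivation:
t=0: [32, 43, 44, 89, 41, 31, 68, 21, 35, 6, 17, 38, 30, 21]
t=1: [71, 82, 82, 79, 77, 81, 75, 71, 52, 42, 47, 67, 68, 64]
t=2: [88, 83, 81, 83, 84, 84, 86, 90, 89, 88, 88, 91, 92, 91]
t=3: [73, 78, 80, 80, 78, 77, 74, 72, 71, 72, 71, 69, 67, 69]
t=4: [88, 85, 83, 83, 84, 86, 88, 89, 90, 90, 90, 91, 91, 90]
t=5: [73, 76, 79, 79, 78, 75, 73, 71, 70, 70, 69, 68, 68, 70]
t=6: [89, 86, 84, 84, 85, 87, 89, 90, 90, 91, 91, 91, 91, 90]
t=7: [72, 75, 77, 77, 76, 74, 72, 70, 69, 68, 68, 68, 68, 70]
t=8: [89, 88, 86, 86, 87, 88, 89, 90, 91, 91, 92, 92, 91, 91]
t=9: [71, 73, 75, 75, 74, 73, 71, 70, 68, 67, 67, 67, 67, 69]
t=10: [90, 89, 88, 88, 88, 89, 90, 91, 91, 92, 92, 92, 91, 91]
t=11: [70, 71, 72, 73, 72, 71, 70, 68, 67, 67, 67, 67, 67, 68]
t=12: [91, 90, 89, 89, 89, 90, 91, 91, 92, 92, 92, 92, 92, 91]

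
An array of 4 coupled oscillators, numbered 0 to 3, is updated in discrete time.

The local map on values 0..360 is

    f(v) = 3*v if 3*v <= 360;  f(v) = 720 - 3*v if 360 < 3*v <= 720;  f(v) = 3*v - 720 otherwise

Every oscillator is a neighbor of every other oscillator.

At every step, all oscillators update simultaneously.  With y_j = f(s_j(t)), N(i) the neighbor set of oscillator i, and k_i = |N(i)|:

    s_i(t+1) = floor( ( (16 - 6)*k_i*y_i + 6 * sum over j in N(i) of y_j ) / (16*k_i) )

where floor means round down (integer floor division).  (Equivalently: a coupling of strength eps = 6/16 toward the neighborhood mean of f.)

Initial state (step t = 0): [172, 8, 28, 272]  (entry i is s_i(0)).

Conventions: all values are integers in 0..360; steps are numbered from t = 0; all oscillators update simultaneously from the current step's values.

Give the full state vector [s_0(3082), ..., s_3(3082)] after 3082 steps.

Answer: [315, 315, 315, 315]
Key observation: The state at step 26, [315, 315, 315, 315], reappears at step 30: the system is in a cycle of period 4 from step 26 on.  Therefore the state at step 3082 equals the state at step 26 + ((3082 - 26) mod 4) = 26, which is [315, 315, 315, 315].

Derivation:
t=0: [172, 8, 28, 272]
t=1: [153, 63, 93, 99]
t=2: [258, 222, 267, 276]
t=3: [64, 64, 77, 91]
t=4: [207, 207, 226, 247]
t=5: [82, 82, 53, 43]
t=6: [220, 220, 177, 162]
t=7: [97, 97, 162, 184]
t=8: [268, 268, 240, 207]
t=9: [75, 75, 33, 82]
t=10: [211, 211, 148, 222]
t=11: [106, 106, 201, 90]
t=12: [286, 286, 186, 262]
t=13: [132, 132, 144, 96]
t=14: [315, 315, 297, 297]
t=15: [211, 211, 184, 184]
t=16: [107, 107, 147, 147]
t=17: [310, 310, 289, 289]
t=18: [194, 194, 162, 162]
t=19: [162, 162, 210, 210]
t=20: [198, 198, 126, 126]
t=21: [180, 180, 288, 288]
t=22: [171, 171, 153, 153]
t=23: [220, 220, 247, 247]
t=24: [50, 50, 30, 30]
t=25: [135, 135, 105, 105]
t=26: [315, 315, 315, 315]
t=27: [225, 225, 225, 225]
t=28: [45, 45, 45, 45]
t=29: [135, 135, 135, 135]
t=30: [315, 315, 315, 315]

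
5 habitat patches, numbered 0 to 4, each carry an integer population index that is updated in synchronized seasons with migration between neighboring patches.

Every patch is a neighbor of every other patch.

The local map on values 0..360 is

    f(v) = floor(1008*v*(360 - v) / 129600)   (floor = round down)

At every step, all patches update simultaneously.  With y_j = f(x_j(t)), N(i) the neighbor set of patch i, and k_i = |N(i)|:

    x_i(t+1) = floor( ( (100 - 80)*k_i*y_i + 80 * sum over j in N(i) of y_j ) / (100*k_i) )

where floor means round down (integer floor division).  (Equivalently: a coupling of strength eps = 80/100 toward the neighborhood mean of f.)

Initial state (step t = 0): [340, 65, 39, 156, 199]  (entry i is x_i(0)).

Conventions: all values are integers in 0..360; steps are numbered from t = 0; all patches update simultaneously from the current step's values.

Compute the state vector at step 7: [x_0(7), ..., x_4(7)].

Answer: [226, 226, 226, 226, 226]

Derivation:
t=0: [340, 65, 39, 156, 199]
t=1: [158, 158, 158, 158, 158]
t=2: [248, 248, 248, 248, 248]
t=3: [216, 216, 216, 216, 216]
t=4: [241, 241, 241, 241, 241]
t=5: [223, 223, 223, 223, 223]
t=6: [237, 237, 237, 237, 237]
t=7: [226, 226, 226, 226, 226]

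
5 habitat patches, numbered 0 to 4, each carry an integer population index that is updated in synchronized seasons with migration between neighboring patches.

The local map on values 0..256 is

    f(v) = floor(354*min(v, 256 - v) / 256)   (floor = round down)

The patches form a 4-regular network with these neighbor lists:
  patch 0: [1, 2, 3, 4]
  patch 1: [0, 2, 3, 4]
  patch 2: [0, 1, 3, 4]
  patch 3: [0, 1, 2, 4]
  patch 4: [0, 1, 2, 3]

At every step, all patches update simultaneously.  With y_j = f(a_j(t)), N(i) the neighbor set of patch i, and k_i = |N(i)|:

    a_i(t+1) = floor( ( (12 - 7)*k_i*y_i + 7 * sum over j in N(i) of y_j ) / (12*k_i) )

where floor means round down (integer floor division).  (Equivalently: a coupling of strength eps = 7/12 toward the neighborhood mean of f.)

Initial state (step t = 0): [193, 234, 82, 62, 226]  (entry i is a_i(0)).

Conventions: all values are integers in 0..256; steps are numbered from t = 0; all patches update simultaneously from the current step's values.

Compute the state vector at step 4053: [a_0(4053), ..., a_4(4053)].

Answer: [143, 143, 143, 143, 143]
Key observation: The state at step 6, [163, 163, 163, 163, 163], reappears at step 16: the system is in a cycle of period 10 from step 6 on.  Therefore the state at step 4053 equals the state at step 6 + ((4053 - 6) mod 10) = 13, which is [143, 143, 143, 143, 143].

Derivation:
t=0: [193, 234, 82, 62, 226]
t=1: [75, 60, 82, 74, 63]
t=2: [98, 93, 101, 98, 94]
t=3: [133, 131, 134, 133, 132]
t=4: [170, 170, 169, 170, 170]
t=5: [118, 118, 118, 118, 118]
t=6: [163, 163, 163, 163, 163]
t=7: [128, 128, 128, 128, 128]
t=8: [177, 177, 177, 177, 177]
t=9: [109, 109, 109, 109, 109]
t=10: [150, 150, 150, 150, 150]
t=11: [146, 146, 146, 146, 146]
t=12: [152, 152, 152, 152, 152]
t=13: [143, 143, 143, 143, 143]
t=14: [156, 156, 156, 156, 156]
t=15: [138, 138, 138, 138, 138]
t=16: [163, 163, 163, 163, 163]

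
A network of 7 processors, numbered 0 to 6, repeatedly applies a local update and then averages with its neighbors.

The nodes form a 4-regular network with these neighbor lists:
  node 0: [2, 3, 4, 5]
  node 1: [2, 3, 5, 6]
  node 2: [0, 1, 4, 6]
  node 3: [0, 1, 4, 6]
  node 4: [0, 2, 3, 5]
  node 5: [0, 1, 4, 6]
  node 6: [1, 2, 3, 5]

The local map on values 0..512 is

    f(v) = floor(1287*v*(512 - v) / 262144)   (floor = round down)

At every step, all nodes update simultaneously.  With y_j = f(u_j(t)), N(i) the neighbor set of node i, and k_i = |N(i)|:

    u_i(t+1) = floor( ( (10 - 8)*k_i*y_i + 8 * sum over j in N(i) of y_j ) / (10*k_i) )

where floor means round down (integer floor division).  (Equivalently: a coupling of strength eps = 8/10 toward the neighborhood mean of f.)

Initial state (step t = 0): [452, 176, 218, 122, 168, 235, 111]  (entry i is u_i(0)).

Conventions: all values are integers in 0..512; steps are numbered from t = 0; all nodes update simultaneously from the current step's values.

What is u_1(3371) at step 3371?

Simulating step by step:
t=0: [452, 176, 218, 122, 168, 235, 111]
t=1: [256, 274, 247, 231, 256, 248, 274]
t=2: [320, 320, 320, 320, 320, 320, 320]
t=3: [301, 301, 301, 301, 301, 301, 301]
t=4: [311, 311, 311, 311, 311, 311, 311]
t=5: [306, 306, 306, 306, 306, 306, 306]
t=6: [309, 309, 309, 309, 309, 309, 309]
t=7: [307, 307, 307, 307, 307, 307, 307]
t=8: [308, 308, 308, 308, 308, 308, 308]
t=9: [308, 308, 308, 308, 308, 308, 308]

Answer: u_1(3371) = 308
Key observation: The state at step 8, [308, 308, 308, 308, 308, 308, 308], reappears at step 9: the system is in a cycle of period 1 from step 8 on.  Therefore the state at step 3371 equals the state at step 8 + ((3371 - 8) mod 1) = 8, which is [308, 308, 308, 308, 308, 308, 308].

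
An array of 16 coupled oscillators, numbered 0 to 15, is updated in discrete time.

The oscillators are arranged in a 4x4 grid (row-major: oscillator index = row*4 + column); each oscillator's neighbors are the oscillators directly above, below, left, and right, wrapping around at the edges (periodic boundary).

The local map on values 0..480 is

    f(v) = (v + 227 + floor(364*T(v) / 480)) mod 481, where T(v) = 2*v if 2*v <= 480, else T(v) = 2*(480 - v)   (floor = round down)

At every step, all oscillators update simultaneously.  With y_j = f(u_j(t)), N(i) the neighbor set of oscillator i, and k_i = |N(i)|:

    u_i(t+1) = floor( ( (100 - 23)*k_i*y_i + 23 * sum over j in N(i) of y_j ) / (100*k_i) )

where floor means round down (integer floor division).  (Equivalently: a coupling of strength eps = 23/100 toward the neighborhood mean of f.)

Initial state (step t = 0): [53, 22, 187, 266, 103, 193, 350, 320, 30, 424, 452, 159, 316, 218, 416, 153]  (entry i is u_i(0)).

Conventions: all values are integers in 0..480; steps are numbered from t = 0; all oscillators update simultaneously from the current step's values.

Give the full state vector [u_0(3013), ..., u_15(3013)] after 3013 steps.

Answer: [312, 312, 312, 312, 312, 312, 312, 312, 312, 312, 312, 312, 312, 312, 312, 312]
Key observation: The state at step 9, [312, 312, 312, 312, 312, 312, 312, 312, 312, 312, 312, 312, 312, 312, 312, 312], reappears at step 10: the system is in a cycle of period 1 from step 9 on.  Therefore the state at step 3013 equals the state at step 9 + ((3013 - 9) mod 1) = 9, which is [312, 312, 312, 312, 312, 312, 312, 312, 312, 312, 312, 312, 312, 312, 312, 312].

Derivation:
t=0: [53, 22, 187, 266, 103, 193, 350, 320, 30, 424, 452, 159, 316, 218, 416, 153]
t=1: [330, 280, 233, 317, 72, 225, 282, 282, 273, 256, 239, 168, 301, 289, 250, 161]
t=2: [311, 326, 331, 302, 387, 321, 328, 322, 326, 338, 335, 195, 308, 326, 331, 181]
t=3: [310, 305, 303, 308, 281, 305, 304, 301, 299, 300, 296, 245, 306, 305, 296, 221]
t=4: [314, 315, 316, 313, 325, 316, 316, 319, 320, 318, 322, 339, 314, 316, 319, 307]
t=5: [310, 310, 310, 311, 306, 309, 309, 308, 307, 308, 306, 300, 311, 310, 309, 313]
t=6: [313, 313, 313, 313, 314, 314, 314, 314, 315, 314, 315, 317, 313, 313, 313, 312]
t=7: [311, 311, 311, 311, 311, 311, 311, 311, 311, 311, 311, 310, 311, 311, 311, 311]
t=8: [313, 313, 313, 313, 313, 313, 313, 313, 313, 313, 313, 313, 313, 313, 313, 313]
t=9: [312, 312, 312, 312, 312, 312, 312, 312, 312, 312, 312, 312, 312, 312, 312, 312]
t=10: [312, 312, 312, 312, 312, 312, 312, 312, 312, 312, 312, 312, 312, 312, 312, 312]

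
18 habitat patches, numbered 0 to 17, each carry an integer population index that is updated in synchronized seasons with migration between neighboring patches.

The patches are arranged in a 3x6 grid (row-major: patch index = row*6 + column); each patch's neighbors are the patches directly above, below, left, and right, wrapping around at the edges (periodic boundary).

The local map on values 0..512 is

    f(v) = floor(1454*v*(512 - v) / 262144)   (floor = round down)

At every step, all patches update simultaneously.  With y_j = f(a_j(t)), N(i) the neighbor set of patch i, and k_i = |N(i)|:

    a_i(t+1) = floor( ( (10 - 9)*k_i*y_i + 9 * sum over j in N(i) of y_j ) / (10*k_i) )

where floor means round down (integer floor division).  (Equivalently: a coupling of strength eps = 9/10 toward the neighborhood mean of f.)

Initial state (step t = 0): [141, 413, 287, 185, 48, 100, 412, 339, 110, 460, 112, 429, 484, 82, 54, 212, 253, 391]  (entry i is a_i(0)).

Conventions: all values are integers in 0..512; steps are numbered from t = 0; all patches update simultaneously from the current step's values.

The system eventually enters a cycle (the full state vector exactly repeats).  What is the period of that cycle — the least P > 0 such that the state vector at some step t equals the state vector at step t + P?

Answer: 2
Key observation: The state at step 16, [333, 333, 333, 333, 333, 333, 333, 333, 333, 333, 333, 333, 333, 333, 333, 333, 333, 333], reappears at step 18 — and no state repeats earlier — so the cycle the system enters has period 2.

Derivation:
t=0: [141, 413, 287, 185, 48, 100, 412, 339, 110, 460, 112, 429, 484, 82, 54, 212, 253, 391]
t=1: [199, 285, 247, 250, 276, 219, 222, 233, 238, 278, 208, 237, 226, 191, 272, 252, 257, 220]
t=2: [355, 352, 361, 361, 358, 355, 356, 354, 361, 359, 360, 355, 350, 357, 357, 362, 358, 358]
t=3: [310, 307, 305, 302, 304, 307, 310, 307, 305, 302, 305, 306, 307, 310, 303, 303, 303, 308]
t=4: [348, 348, 350, 350, 350, 348, 348, 348, 350, 350, 350, 348, 347, 349, 349, 351, 349, 349]
t=5: [316, 315, 314, 313, 314, 315, 316, 315, 314, 313, 314, 315, 315, 315, 314, 314, 314, 315]
t=6: [343, 343, 344, 344, 344, 343, 343, 343, 344, 344, 344, 343, 343, 344, 344, 344, 344, 344]
t=7: [321, 320, 320, 320, 320, 320, 321, 320, 320, 320, 320, 320, 320, 320, 320, 320, 320, 320]
t=8: [340, 340, 340, 340, 340, 340, 340, 340, 340, 340, 340, 340, 340, 340, 340, 340, 340, 340]
t=9: [324, 324, 324, 324, 324, 324, 324, 324, 324, 324, 324, 324, 324, 324, 324, 324, 324, 324]
t=10: [337, 337, 337, 337, 337, 337, 337, 337, 337, 337, 337, 337, 337, 337, 337, 337, 337, 337]
t=11: [327, 327, 327, 327, 327, 327, 327, 327, 327, 327, 327, 327, 327, 327, 327, 327, 327, 327]
t=12: [335, 335, 335, 335, 335, 335, 335, 335, 335, 335, 335, 335, 335, 335, 335, 335, 335, 335]
t=13: [328, 328, 328, 328, 328, 328, 328, 328, 328, 328, 328, 328, 328, 328, 328, 328, 328, 328]
t=14: [334, 334, 334, 334, 334, 334, 334, 334, 334, 334, 334, 334, 334, 334, 334, 334, 334, 334]
t=15: [329, 329, 329, 329, 329, 329, 329, 329, 329, 329, 329, 329, 329, 329, 329, 329, 329, 329]
t=16: [333, 333, 333, 333, 333, 333, 333, 333, 333, 333, 333, 333, 333, 333, 333, 333, 333, 333]
t=17: [330, 330, 330, 330, 330, 330, 330, 330, 330, 330, 330, 330, 330, 330, 330, 330, 330, 330]
t=18: [333, 333, 333, 333, 333, 333, 333, 333, 333, 333, 333, 333, 333, 333, 333, 333, 333, 333]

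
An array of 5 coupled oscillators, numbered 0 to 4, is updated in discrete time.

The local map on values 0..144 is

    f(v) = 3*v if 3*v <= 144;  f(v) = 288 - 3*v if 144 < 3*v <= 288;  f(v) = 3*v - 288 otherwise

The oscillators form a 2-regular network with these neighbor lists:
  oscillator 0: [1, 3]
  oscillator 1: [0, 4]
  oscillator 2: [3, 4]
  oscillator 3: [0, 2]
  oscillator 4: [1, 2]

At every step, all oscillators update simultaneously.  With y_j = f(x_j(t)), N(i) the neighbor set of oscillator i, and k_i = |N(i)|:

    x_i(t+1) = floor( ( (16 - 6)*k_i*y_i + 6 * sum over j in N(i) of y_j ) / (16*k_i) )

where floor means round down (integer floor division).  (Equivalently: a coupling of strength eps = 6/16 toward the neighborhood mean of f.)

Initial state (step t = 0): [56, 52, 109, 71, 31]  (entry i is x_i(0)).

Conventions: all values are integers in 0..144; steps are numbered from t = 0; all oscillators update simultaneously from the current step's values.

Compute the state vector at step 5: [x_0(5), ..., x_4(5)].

Answer: [120, 131, 48, 71, 90]

Derivation:
t=0: [56, 52, 109, 71, 31]
t=1: [113, 122, 55, 76, 90]
t=2: [57, 61, 91, 70, 48]
t=3: [107, 114, 51, 73, 112]
t=4: [43, 48, 106, 74, 65]
t=5: [120, 131, 48, 71, 90]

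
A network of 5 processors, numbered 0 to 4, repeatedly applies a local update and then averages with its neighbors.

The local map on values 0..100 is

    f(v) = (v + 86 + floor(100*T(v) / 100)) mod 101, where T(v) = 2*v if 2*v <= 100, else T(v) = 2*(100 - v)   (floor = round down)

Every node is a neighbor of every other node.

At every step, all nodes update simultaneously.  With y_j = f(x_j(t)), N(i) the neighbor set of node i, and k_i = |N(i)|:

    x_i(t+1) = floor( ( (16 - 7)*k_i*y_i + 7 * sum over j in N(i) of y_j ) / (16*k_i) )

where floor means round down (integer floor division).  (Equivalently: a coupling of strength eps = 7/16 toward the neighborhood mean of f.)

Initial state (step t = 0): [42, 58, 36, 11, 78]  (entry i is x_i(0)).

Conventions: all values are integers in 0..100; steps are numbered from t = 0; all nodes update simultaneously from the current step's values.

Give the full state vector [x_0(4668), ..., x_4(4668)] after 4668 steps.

Simulating step by step:
t=0: [42, 58, 36, 11, 78]
t=1: [21, 28, 58, 24, 19]
t=2: [48, 57, 38, 52, 45]
t=3: [35, 34, 67, 36, 31]
t=4: [80, 79, 47, 82, 75]
t=5: [6, 7, 16, 5, 9]
t=6: [7, 8, 20, 5, 11]
t=7: [11, 12, 28, 8, 16]
t=8: [24, 25, 47, 20, 31]
t=9: [54, 56, 40, 49, 64]
t=10: [25, 25, 14, 26, 21]
t=11: [55, 55, 40, 56, 49]
t=12: [26, 26, 15, 25, 27]
t=13: [59, 59, 44, 58, 60]
t=14: [24, 24, 19, 24, 23]
t=15: [55, 55, 48, 55, 53]
t=16: [29, 29, 28, 29, 30]
t=17: [72, 72, 70, 72, 73]
t=18: [12, 12, 13, 12, 11]
t=19: [21, 21, 22, 21, 19]
t=20: [47, 47, 49, 47, 44]
t=21: [24, 24, 27, 24, 20]
t=22: [56, 56, 60, 56, 51]
t=23: [28, 28, 26, 28, 30]
t=24: [69, 69, 66, 69, 71]
t=25: [15, 15, 16, 15, 14]
t=26: [30, 30, 31, 30, 28]
t=27: [74, 74, 76, 74, 71]
t=28: [10, 10, 9, 10, 11]
t=29: [15, 15, 13, 15, 16]
t=30: [29, 29, 26, 29, 31]
t=31: [71, 71, 67, 71, 74]
t=32: [13, 13, 14, 13, 11]
t=33: [23, 23, 25, 23, 20]
t=34: [53, 53, 56, 53, 49]
t=35: [30, 30, 29, 30, 30]
t=36: [74, 74, 73, 74, 74]
t=37: [10, 10, 10, 10, 10]
t=38: [15, 15, 15, 15, 15]
t=39: [30, 30, 30, 30, 30]
t=40: [75, 75, 75, 75, 75]
t=41: [9, 9, 9, 9, 9]
t=42: [12, 12, 12, 12, 12]
t=43: [21, 21, 21, 21, 21]
t=44: [48, 48, 48, 48, 48]
t=45: [28, 28, 28, 28, 28]
t=46: [69, 69, 69, 69, 69]
t=47: [15, 15, 15, 15, 15]

Answer: [12, 12, 12, 12, 12]
Key observation: The state at step 38, [15, 15, 15, 15, 15], reappears at step 47: the system is in a cycle of period 9 from step 38 on.  Therefore the state at step 4668 equals the state at step 38 + ((4668 - 38) mod 9) = 42, which is [12, 12, 12, 12, 12].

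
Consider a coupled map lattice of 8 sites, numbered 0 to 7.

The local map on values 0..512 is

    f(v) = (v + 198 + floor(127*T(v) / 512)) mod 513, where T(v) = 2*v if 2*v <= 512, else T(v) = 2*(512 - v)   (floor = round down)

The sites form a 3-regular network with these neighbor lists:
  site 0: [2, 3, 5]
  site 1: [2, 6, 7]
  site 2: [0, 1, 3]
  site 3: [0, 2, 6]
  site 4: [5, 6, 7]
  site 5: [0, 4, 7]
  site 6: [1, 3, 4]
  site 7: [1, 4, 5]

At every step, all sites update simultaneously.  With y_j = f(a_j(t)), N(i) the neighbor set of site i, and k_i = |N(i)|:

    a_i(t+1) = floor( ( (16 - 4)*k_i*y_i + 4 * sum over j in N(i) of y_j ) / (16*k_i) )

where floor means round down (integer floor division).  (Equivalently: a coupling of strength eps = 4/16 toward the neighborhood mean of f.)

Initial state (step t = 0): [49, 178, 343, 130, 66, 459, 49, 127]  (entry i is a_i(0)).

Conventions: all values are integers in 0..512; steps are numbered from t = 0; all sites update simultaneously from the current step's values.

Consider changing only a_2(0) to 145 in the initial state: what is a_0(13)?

Answer: a_0(13) = 405
Key observation: This trace re-runs the system from the modified initial state.

Derivation:
t=0: [49, 178, 145, 130, 66, 459, 49, 127]
t=1: [284, 437, 404, 373, 291, 207, 299, 368]
t=2: [126, 148, 137, 120, 123, 404, 97, 155]
t=3: [366, 412, 400, 377, 362, 206, 355, 400]
t=4: [156, 142, 138, 127, 154, 411, 120, 169]
t=5: [401, 410, 405, 392, 402, 218, 384, 419]
t=6: [129, 144, 142, 136, 130, 44, 134, 137]
t=7: [382, 410, 407, 400, 382, 295, 399, 390]
t=8: [129, 143, 142, 139, 128, 98, 139, 131]
t=9: [389, 408, 408, 404, 386, 355, 404, 390]
t=10: [134, 143, 143, 141, 132, 121, 141, 134]
t=11: [398, 409, 409, 407, 395, 383, 407, 397]
t=12: [139, 144, 144, 143, 138, 132, 143, 138]
t=13: [405, 412, 412, 410, 403, 397, 410, 404]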